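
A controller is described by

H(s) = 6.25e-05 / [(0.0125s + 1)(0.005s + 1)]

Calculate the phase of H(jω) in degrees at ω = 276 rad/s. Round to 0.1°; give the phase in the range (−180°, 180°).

-127.9°

At ω = 276 rad/s:
pole (1 + j276·0.0125) = 1 + j3.45 → |·| ≈ 3.592, ∠ ≈ 73.84°
pole (1 + j276·0.005) = 1 + j1.38 → |·| ≈ 1.7042, ∠ ≈ 54.07°
∠H = (0°) − (73.84° + 54.07°) = -127.91°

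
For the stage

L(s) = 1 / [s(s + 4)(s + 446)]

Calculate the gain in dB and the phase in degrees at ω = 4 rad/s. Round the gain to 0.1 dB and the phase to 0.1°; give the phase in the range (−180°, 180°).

At s = jω = j4:
pole (s+4): 4 + j4 → |·| = √(4²+4²) = √32 ≈ 5.6569, ∠ = arctan(4/4) ≈ 45.00°
pole (s+446): 446 + j4 → |·| = √(446²+4²) = √198932 ≈ 446.02, ∠ = arctan(4/446) ≈ 0.51°
pole at origin: |s| = 4, ∠ = 90.00° (in denominator)
|L| = 1 / 10092 ≈ 9.9088e-05
Gain = 20 log₁₀(9.9088e-05) ≈ -80.08 dB
∠L = 0.00° − 135.51° = -135.51°

-80.1 dB, -135.5°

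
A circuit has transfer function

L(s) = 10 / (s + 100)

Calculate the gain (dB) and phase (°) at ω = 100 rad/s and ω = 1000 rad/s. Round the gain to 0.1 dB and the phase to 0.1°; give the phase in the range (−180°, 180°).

ω = 100: -23.0 dB, -45.0°; ω = 1000: -40.0 dB, -84.3°

Substitute s = j100:
Numerator: 10 = 10 + j0
Denominator: (j100) + 100 = 100 + j100
|N| = √(10² + 0²) ≈ 10, ∠N ≈ 0.00°
|D| = √(100² + 100²) ≈ 141.42, ∠D ≈ 45.00°
|L| = 10 / 141.42 ≈ 0.070711
Gain = 20 log₁₀(0.070711) ≈ -23.01 dB
∠L = 0.00° − 45.00° = -45.00°

Substitute s = j1000:
Numerator: 10 = 10 + j0
Denominator: (j1000) + 100 = 100 + j1000
|N| = √(10² + 0²) ≈ 10, ∠N ≈ 0.00°
|D| = √(100² + 1000²) ≈ 1005, ∠D ≈ 84.29°
|L| = 10 / 1005 ≈ 0.0099502
Gain = 20 log₁₀(0.0099502) ≈ -40.04 dB
∠L = 0.00° − 84.29° = -84.29°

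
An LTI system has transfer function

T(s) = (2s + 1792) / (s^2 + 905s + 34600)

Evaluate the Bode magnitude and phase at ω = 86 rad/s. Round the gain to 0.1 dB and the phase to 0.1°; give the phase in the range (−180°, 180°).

Substitute s = j86:
Numerator: 2(j86) + 1792 = 1792 + j172
Denominator: (j86)^2 + 905(j86) + 34600 = 27204 + j77830
|N| = √(1792² + 172²) ≈ 1800.2, ∠N ≈ 5.48°
|D| = √(27204² + 77830²) ≈ 82447, ∠D ≈ 70.73°
|T| = 1800.2 / 82447 ≈ 0.021835
Gain = 20 log₁₀(0.021835) ≈ -33.22 dB
∠T = 5.48° − 70.73° = -65.25°

-33.2 dB, -65.3°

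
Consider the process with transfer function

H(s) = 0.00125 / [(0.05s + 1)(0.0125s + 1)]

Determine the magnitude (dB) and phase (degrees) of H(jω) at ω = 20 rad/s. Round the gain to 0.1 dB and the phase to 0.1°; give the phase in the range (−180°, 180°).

-61.3 dB, -59.0°

At ω = 20 rad/s:
pole (1 + j20·0.05) = 1 + j1 → |·| ≈ 1.4142, ∠ ≈ 45.00°
pole (1 + j20·0.0125) = 1 + j0.25 → |·| ≈ 1.0308, ∠ ≈ 14.04°
|H| = 0.00125 · 1 / (1.4142 · 1.0308) ≈ 0.00085748
Gain = 20 log₁₀(0.00085748) ≈ -61.34 dB
∠H = (0°) − (45.00° + 14.04°) = -59.04°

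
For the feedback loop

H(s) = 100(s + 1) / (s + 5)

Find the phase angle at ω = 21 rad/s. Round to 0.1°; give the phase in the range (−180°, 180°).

At s = jω = j21:
zero (s+1): 1 + j21 → |·| = √(1²+21²) = √442 ≈ 21.024, ∠ = arctan(21/1) ≈ 87.27°
pole (s+5): 5 + j21 → |·| = √(5²+21²) = √466 ≈ 21.587, ∠ = arctan(21/5) ≈ 76.61°
∠H = 87.27° − 76.61° = 10.66°

10.7°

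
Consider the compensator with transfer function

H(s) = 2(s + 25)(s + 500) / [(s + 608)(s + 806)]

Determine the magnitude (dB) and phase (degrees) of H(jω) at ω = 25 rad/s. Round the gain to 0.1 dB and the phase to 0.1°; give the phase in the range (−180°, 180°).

At s = jω = j25:
zero (s+25): 25 + j25 → |·| = √(25²+25²) = √1250 ≈ 35.355, ∠ = arctan(25/25) ≈ 45.00°
zero (s+500): 500 + j25 → |·| = √(500²+25²) = √250625 ≈ 500.62, ∠ = arctan(25/500) ≈ 2.86°
pole (s+608): 608 + j25 → |·| = √(608²+25²) = √370289 ≈ 608.51, ∠ = arctan(25/608) ≈ 2.35°
pole (s+806): 806 + j25 → |·| = √(806²+25²) = √650261 ≈ 806.39, ∠ = arctan(25/806) ≈ 1.78°
|H| = 2 · 17699 / 4.907e+05 ≈ 0.072138
Gain = 20 log₁₀(0.072138) ≈ -22.84 dB
∠H = 47.86° − 4.13° = 43.73°

-22.8 dB, 43.7°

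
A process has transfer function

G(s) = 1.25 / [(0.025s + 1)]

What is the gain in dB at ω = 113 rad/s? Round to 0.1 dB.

At ω = 113 rad/s:
pole (1 + j113·0.025) = 1 + j2.825 → |·| ≈ 2.9968, ∠ ≈ 70.51°
|G| = 1.25 · 1 / (2.9968) ≈ 0.41711
Gain = 20 log₁₀(0.41711) ≈ -7.59 dB

-7.6 dB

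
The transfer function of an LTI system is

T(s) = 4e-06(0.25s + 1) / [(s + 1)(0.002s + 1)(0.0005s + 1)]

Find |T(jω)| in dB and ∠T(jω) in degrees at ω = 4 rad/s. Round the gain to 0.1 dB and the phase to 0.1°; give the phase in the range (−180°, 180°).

-117.3 dB, -31.5°

At ω = 4 rad/s:
zero (1 + j4·0.25) = 1 + j1 → |·| ≈ 1.4142, ∠ ≈ 45.00°
pole (1 + j4·1) = 1 + j4 → |·| ≈ 4.1231, ∠ ≈ 75.96°
pole (1 + j4·0.002) = 1 + j0.008 → |·| ≈ 1, ∠ ≈ 0.46°
pole (1 + j4·0.0005) = 1 + j0.002 → |·| ≈ 1, ∠ ≈ 0.11°
|T| = 4e-06 · 1.4142 / (4.1231 · 1 · 1) ≈ 1.372e-06
Gain = 20 log₁₀(1.372e-06) ≈ -117.25 dB
∠T = (45.00°) − (75.96° + 0.46° + 0.11°) = -31.53°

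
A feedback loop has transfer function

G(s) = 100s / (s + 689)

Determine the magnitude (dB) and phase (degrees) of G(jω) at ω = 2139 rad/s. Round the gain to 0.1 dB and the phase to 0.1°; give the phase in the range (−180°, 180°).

At s = jω = j2139:
zero at origin: s = j2139 → |·| = 2139, ∠ = 90.00°
pole (s+689): 689 + j2139 → |·| = √(689²+2139²) = √5050042 ≈ 2247.2, ∠ = arctan(2139/689) ≈ 72.15°
|G| = 100 · 2139 / 2247.2 ≈ 95.185
Gain = 20 log₁₀(95.185) ≈ 39.57 dB
∠G = 90.00° − 72.15° = 17.85°

39.6 dB, 17.9°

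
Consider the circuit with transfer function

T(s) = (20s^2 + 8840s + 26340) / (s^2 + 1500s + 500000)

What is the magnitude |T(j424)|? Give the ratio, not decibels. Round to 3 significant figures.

Substitute s = j424:
Numerator: 20(j424)^2 + 8840(j424) + 26340 = -3569180 + j3748160
Denominator: (j424)^2 + 1500(j424) + 500000 = 320224 + j636000
|N| = √(3569180² + 3748160²) ≈ 5.1757e+06, ∠N ≈ 133.60°
|D| = √(320224² + 636000²) ≈ 7.1207e+05, ∠D ≈ 63.27°
|T| = 5.1757e+06 / 7.1207e+05 ≈ 7.2685

7.27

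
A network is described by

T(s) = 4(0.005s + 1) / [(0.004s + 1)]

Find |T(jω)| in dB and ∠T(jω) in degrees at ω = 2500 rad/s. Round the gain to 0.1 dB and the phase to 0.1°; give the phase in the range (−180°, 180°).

14.0 dB, 1.1°

At ω = 2500 rad/s:
zero (1 + j2500·0.005) = 1 + j12.5 → |·| ≈ 12.54, ∠ ≈ 85.43°
pole (1 + j2500·0.004) = 1 + j10 → |·| ≈ 10.05, ∠ ≈ 84.29°
|T| = 4 · 12.54 / (10.05) ≈ 4.991
Gain = 20 log₁₀(4.991) ≈ 13.96 dB
∠T = (85.43°) − (84.29°) = 1.14°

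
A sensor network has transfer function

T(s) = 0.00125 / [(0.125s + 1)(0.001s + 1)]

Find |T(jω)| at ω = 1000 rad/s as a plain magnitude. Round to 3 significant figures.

7.07e-06

At ω = 1000 rad/s:
pole (1 + j1000·0.125) = 1 + j125 → |·| ≈ 125, ∠ ≈ 89.54°
pole (1 + j1000·0.001) = 1 + j1 → |·| ≈ 1.4142, ∠ ≈ 45.00°
|T| = 0.00125 · 1 / (125 · 1.4142) ≈ 7.0711e-06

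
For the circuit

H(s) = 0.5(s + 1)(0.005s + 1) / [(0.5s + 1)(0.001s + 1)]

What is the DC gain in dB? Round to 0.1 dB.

H(0) = 0.5 · 1 / 1 = 0.5
20 log₁₀(0.5) ≈ -6.02 dB

-6.0 dB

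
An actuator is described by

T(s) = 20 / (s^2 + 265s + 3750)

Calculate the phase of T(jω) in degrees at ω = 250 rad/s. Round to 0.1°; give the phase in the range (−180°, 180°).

Substitute s = j250:
Numerator: 20 = 20 + j0
Denominator: (j250)^2 + 265(j250) + 3750 = -58750 + j66250
|N| = √(20² + 0²) ≈ 20, ∠N ≈ 0.00°
|D| = √(58750² + 66250²) ≈ 88547, ∠D ≈ 131.57°
∠T = 0.00° − 131.57° = -131.57°

-131.6°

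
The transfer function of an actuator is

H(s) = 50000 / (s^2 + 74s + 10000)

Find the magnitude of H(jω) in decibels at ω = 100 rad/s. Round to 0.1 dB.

At s = jω = j100:
quadratic: (j100)² + 74·j100 + 10000 = 0 + j7400 → |·| ≈ 7400, ∠ ≈ 90.00°
|H| = 50000 / 7400 ≈ 6.7568
Gain = 20 log₁₀(6.7568) ≈ 16.59 dB

16.6 dB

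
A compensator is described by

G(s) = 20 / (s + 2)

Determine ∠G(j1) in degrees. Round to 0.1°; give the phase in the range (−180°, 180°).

At s = jω = j1:
pole (s+2): 2 + j1 → |·| = √(2²+1²) = √5 ≈ 2.2361, ∠ = arctan(1/2) ≈ 26.57°
∠G = 0.00° − 26.57° = -26.57°

-26.6°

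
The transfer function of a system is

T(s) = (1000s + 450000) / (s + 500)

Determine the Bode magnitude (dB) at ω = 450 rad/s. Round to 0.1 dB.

59.5 dB

Substitute s = j450:
Numerator: 1000(j450) + 450000 = 450000 + j450000
Denominator: (j450) + 500 = 500 + j450
|N| = √(450000² + 450000²) ≈ 6.364e+05, ∠N ≈ 45.00°
|D| = √(500² + 450²) ≈ 672.68, ∠D ≈ 41.99°
|T| = 6.364e+05 / 672.68 ≈ 946.07
Gain = 20 log₁₀(946.07) ≈ 59.52 dB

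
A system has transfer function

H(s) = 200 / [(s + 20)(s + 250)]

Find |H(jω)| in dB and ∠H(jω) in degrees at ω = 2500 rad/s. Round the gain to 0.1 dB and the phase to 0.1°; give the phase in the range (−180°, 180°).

At s = jω = j2500:
pole (s+20): 20 + j2500 → |·| = √(20²+2500²) = √6250400 ≈ 2500.1, ∠ = arctan(2500/20) ≈ 89.54°
pole (s+250): 250 + j2500 → |·| = √(250²+2500²) = √6312500 ≈ 2512.5, ∠ = arctan(2500/250) ≈ 84.29°
|H| = 200 / 6.2815e+06 ≈ 3.184e-05
Gain = 20 log₁₀(3.184e-05) ≈ -89.94 dB
∠H = 0.00° − 173.83° = -173.83°

-89.9 dB, -173.8°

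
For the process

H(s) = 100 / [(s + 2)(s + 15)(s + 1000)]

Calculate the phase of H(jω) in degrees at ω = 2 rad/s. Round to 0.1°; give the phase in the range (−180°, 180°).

At s = jω = j2:
pole (s+2): 2 + j2 → |·| = √(2²+2²) = √8 ≈ 2.8284, ∠ = arctan(2/2) ≈ 45.00°
pole (s+15): 15 + j2 → |·| = √(15²+2²) = √229 ≈ 15.133, ∠ = arctan(2/15) ≈ 7.59°
pole (s+1000): 1000 + j2 → |·| = √(1000²+2²) = √1000004 ≈ 1000, ∠ = arctan(2/1000) ≈ 0.11°
∠H = 0.00° − 52.70° = -52.70°

-52.7°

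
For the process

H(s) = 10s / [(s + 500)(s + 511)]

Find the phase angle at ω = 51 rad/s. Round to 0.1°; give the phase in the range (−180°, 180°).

78.5°

At s = jω = j51:
zero at origin: s = j51 → |·| = 51, ∠ = 90.00°
pole (s+500): 500 + j51 → |·| = √(500²+51²) = √252601 ≈ 502.59, ∠ = arctan(51/500) ≈ 5.82°
pole (s+511): 511 + j51 → |·| = √(511²+51²) = √263722 ≈ 513.54, ∠ = arctan(51/511) ≈ 5.70°
∠H = 90.00° − 11.52° = 78.48°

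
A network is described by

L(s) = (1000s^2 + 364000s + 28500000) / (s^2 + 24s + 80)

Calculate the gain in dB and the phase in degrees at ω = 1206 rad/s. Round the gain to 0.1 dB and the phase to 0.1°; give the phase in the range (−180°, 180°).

Substitute s = j1206:
Numerator: 1000(j1206)^2 + 364000(j1206) + 28500000 = -1425936000 + j438984000
Denominator: (j1206)^2 + 24(j1206) + 80 = -1454356 + j28944
|N| = √(1425936000² + 438984000²) ≈ 1.492e+09, ∠N ≈ 162.89°
|D| = √(1454356² + 28944²) ≈ 1.4546e+06, ∠D ≈ 178.86°
|L| = 1.492e+09 / 1.4546e+06 ≈ 1025.7
Gain = 20 log₁₀(1025.7) ≈ 60.22 dB
∠L = 162.89° − 178.86° = -15.97°

60.2 dB, -16.0°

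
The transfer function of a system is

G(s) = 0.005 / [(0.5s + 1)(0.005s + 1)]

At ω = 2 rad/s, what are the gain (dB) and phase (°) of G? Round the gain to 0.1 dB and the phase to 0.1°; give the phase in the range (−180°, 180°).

-49.0 dB, -45.6°

At ω = 2 rad/s:
pole (1 + j2·0.5) = 1 + j1 → |·| ≈ 1.4142, ∠ ≈ 45.00°
pole (1 + j2·0.005) = 1 + j0.01 → |·| ≈ 1, ∠ ≈ 0.57°
|G| = 0.005 · 1 / (1.4142 · 1) ≈ 0.0035356
Gain = 20 log₁₀(0.0035356) ≈ -49.03 dB
∠G = (0°) − (45.00° + 0.57°) = -45.57°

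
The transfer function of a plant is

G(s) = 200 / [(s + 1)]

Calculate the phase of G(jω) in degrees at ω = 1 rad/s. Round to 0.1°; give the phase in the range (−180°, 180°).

-45.0°

At ω = 1 rad/s:
pole (1 + j1·1) = 1 + j1 → |·| ≈ 1.4142, ∠ ≈ 45.00°
∠G = (0°) − (45.00°) = -45.00°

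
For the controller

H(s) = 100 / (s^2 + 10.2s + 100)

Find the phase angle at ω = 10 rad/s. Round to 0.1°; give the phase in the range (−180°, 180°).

-90.0°

At s = jω = j10:
quadratic: (j10)² + 10.2·j10 + 100 = 0 + j102 → |·| ≈ 102, ∠ ≈ 90.00°
∠H = 0.00° − 90.00° = -90.00°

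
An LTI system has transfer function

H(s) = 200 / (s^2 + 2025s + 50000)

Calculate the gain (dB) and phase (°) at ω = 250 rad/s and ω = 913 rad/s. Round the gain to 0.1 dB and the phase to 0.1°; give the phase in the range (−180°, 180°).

Substitute s = j250:
Numerator: 200 = 200 + j0
Denominator: (j250)^2 + 2025(j250) + 50000 = -12500 + j506250
|N| = √(200² + 0²) ≈ 200, ∠N ≈ 0.00°
|D| = √(12500² + 506250²) ≈ 5.064e+05, ∠D ≈ 91.41°
|H| = 200 / 5.064e+05 ≈ 0.00039494
Gain = 20 log₁₀(0.00039494) ≈ -68.07 dB
∠H = 0.00° − 91.41° = -91.41°

Substitute s = j913:
Numerator: 200 = 200 + j0
Denominator: (j913)^2 + 2025(j913) + 50000 = -783569 + j1848825
|N| = √(200² + 0²) ≈ 200, ∠N ≈ 0.00°
|D| = √(783569² + 1848825²) ≈ 2.008e+06, ∠D ≈ 112.97°
|H| = 200 / 2.008e+06 ≈ 9.9602e-05
Gain = 20 log₁₀(9.9602e-05) ≈ -80.03 dB
∠H = 0.00° − 112.97° = -112.97°

ω = 250: -68.1 dB, -91.4°; ω = 913: -80.0 dB, -113.0°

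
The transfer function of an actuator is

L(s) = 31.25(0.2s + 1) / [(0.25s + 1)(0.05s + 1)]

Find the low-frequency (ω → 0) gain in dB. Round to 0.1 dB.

L(0) = 31.25 · 1 / 1 = 31.25
20 log₁₀(31.25) ≈ 29.90 dB

29.9 dB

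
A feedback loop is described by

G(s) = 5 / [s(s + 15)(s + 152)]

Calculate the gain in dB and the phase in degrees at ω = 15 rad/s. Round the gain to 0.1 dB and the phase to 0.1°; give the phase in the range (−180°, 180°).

At s = jω = j15:
pole (s+15): 15 + j15 → |·| = √(15²+15²) = √450 ≈ 21.213, ∠ = arctan(15/15) ≈ 45.00°
pole (s+152): 152 + j15 → |·| = √(152²+15²) = √23329 ≈ 152.74, ∠ = arctan(15/152) ≈ 5.64°
pole at origin: |s| = 15, ∠ = 90.00° (in denominator)
|G| = 5 / 48601 ≈ 0.00010288
Gain = 20 log₁₀(0.00010288) ≈ -79.75 dB
∠G = 0.00° − 140.64° = -140.64°

-79.8 dB, -140.6°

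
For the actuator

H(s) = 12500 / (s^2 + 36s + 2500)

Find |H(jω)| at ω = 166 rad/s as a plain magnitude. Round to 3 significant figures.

At s = jω = j166:
quadratic: (j166)² + 36·j166 + 2500 = -25056 + j5976 → |·| ≈ 25759, ∠ ≈ 166.59°
|H| = 12500 / 25759 ≈ 0.48527

0.485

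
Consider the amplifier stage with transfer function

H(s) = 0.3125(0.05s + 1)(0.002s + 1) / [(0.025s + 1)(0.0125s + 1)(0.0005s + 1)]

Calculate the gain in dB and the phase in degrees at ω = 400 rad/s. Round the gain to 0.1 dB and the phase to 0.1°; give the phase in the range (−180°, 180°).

At ω = 400 rad/s:
zero (1 + j400·0.05) = 1 + j20 → |·| ≈ 20.025, ∠ ≈ 87.14°
zero (1 + j400·0.002) = 1 + j0.8 → |·| ≈ 1.2806, ∠ ≈ 38.66°
pole (1 + j400·0.025) = 1 + j10 → |·| ≈ 10.05, ∠ ≈ 84.29°
pole (1 + j400·0.0125) = 1 + j5 → |·| ≈ 5.099, ∠ ≈ 78.69°
pole (1 + j400·0.0005) = 1 + j0.2 → |·| ≈ 1.0198, ∠ ≈ 11.31°
|H| = 0.3125 · 20.025 · 1.2806 / (10.05 · 5.099 · 1.0198) ≈ 0.15335
Gain = 20 log₁₀(0.15335) ≈ -16.29 dB
∠H = (87.14° + 38.66°) − (84.29° + 78.69° + 11.31°) = -48.49°

-16.3 dB, -48.5°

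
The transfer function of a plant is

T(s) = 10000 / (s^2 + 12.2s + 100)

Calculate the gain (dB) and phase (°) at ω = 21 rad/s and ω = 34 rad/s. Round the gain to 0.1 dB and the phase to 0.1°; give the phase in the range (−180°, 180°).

ω = 21: 27.4 dB, -143.1°; ω = 34: 18.9 dB, -158.6°

At s = jω = j21:
quadratic: (j21)² + 12.2·j21 + 100 = -341 + j256.2 → |·| ≈ 426.52, ∠ ≈ 143.08°
|T| = 10000 / 426.52 ≈ 23.446
Gain = 20 log₁₀(23.446) ≈ 27.40 dB
∠T = 0.00° − 143.08° = -143.08°

At s = jω = j34:
quadratic: (j34)² + 12.2·j34 + 100 = -1056 + j414.8 → |·| ≈ 1134.5, ∠ ≈ 158.55°
|T| = 10000 / 1134.5 ≈ 8.8145
Gain = 20 log₁₀(8.8145) ≈ 18.90 dB
∠T = 0.00° − 158.55° = -158.55°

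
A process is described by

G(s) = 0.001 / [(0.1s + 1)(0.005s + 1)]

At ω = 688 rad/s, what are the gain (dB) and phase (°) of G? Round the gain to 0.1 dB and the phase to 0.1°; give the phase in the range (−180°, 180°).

At ω = 688 rad/s:
pole (1 + j688·0.1) = 1 + j68.8 → |·| ≈ 68.807, ∠ ≈ 89.17°
pole (1 + j688·0.005) = 1 + j3.44 → |·| ≈ 3.5824, ∠ ≈ 73.79°
|G| = 0.001 · 1 / (68.807 · 3.5824) ≈ 4.0569e-06
Gain = 20 log₁₀(4.0569e-06) ≈ -107.84 dB
∠G = (0°) − (89.17° + 73.79°) = -162.96°

-107.8 dB, -163.0°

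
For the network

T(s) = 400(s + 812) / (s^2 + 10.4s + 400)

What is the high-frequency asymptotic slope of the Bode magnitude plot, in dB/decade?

Each pole contributes −20 dB/decade at high frequency; each zero contributes +20 dB/decade.
Net: 1 zero(s) − 2 pole(s) → -20 dB/decade.

-20 dB/decade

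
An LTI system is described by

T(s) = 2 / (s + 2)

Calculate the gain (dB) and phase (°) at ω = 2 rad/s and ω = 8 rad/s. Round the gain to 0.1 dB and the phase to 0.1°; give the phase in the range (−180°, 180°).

Substitute s = j2:
Numerator: 2 = 2 + j0
Denominator: (j2) + 2 = 2 + j2
|N| = √(2² + 0²) ≈ 2, ∠N ≈ 0.00°
|D| = √(2² + 2²) ≈ 2.8284, ∠D ≈ 45.00°
|T| = 2 / 2.8284 ≈ 0.70711
Gain = 20 log₁₀(0.70711) ≈ -3.01 dB
∠T = 0.00° − 45.00° = -45.00°

Substitute s = j8:
Numerator: 2 = 2 + j0
Denominator: (j8) + 2 = 2 + j8
|N| = √(2² + 0²) ≈ 2, ∠N ≈ 0.00°
|D| = √(2² + 8²) ≈ 8.2462, ∠D ≈ 75.96°
|T| = 2 / 8.2462 ≈ 0.24254
Gain = 20 log₁₀(0.24254) ≈ -12.30 dB
∠T = 0.00° − 75.96° = -75.96°

ω = 2: -3.0 dB, -45.0°; ω = 8: -12.3 dB, -76.0°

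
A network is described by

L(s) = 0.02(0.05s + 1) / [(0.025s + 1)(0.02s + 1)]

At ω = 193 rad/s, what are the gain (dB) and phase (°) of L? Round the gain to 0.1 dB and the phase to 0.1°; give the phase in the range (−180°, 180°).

-40.1 dB, -69.7°

At ω = 193 rad/s:
zero (1 + j193·0.05) = 1 + j9.65 → |·| ≈ 9.7017, ∠ ≈ 84.08°
pole (1 + j193·0.025) = 1 + j4.825 → |·| ≈ 4.9275, ∠ ≈ 78.29°
pole (1 + j193·0.02) = 1 + j3.86 → |·| ≈ 3.9874, ∠ ≈ 75.48°
|L| = 0.02 · 9.7017 / (4.9275 · 3.9874) ≈ 0.0098756
Gain = 20 log₁₀(0.0098756) ≈ -40.11 dB
∠L = (84.08°) − (78.29° + 75.48°) = -69.69°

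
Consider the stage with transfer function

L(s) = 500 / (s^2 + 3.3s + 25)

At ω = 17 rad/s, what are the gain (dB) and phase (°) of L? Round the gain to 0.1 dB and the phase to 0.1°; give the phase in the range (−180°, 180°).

At s = jω = j17:
quadratic: (j17)² + 3.3·j17 + 25 = -264 + j56.1 → |·| ≈ 269.89, ∠ ≈ 168.00°
|L| = 500 / 269.89 ≈ 1.8526
Gain = 20 log₁₀(1.8526) ≈ 5.36 dB
∠L = 0.00° − 168.00° = -168.00°

5.4 dB, -168.0°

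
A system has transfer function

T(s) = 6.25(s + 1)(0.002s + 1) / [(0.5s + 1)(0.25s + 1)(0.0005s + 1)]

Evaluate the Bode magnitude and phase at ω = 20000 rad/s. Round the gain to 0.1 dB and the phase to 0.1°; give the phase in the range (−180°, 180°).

At ω = 20000 rad/s:
zero (1 + j20000·1) = 1 + j20000 → |·| ≈ 20000, ∠ ≈ 90.00°
zero (1 + j20000·0.002) = 1 + j40 → |·| ≈ 40.012, ∠ ≈ 88.57°
pole (1 + j20000·0.5) = 1 + j10000 → |·| ≈ 10000, ∠ ≈ 89.99°
pole (1 + j20000·0.25) = 1 + j5000 → |·| ≈ 5000, ∠ ≈ 89.99°
pole (1 + j20000·0.0005) = 1 + j10 → |·| ≈ 10.05, ∠ ≈ 84.29°
|T| = 6.25 · 20000 · 40.012 / (10000 · 5000 · 10.05) ≈ 0.0099532
Gain = 20 log₁₀(0.0099532) ≈ -40.04 dB
∠T = (90.00° + 88.57°) − (89.99° + 89.99° + 84.29°) = -85.70°

-40.0 dB, -85.7°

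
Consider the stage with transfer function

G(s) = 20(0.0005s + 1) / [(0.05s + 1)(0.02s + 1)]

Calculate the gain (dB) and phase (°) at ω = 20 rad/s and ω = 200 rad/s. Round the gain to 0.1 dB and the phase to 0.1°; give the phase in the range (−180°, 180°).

At ω = 20 rad/s:
zero (1 + j20·0.0005) = 1 + j0.01 → |·| ≈ 1, ∠ ≈ 0.57°
pole (1 + j20·0.05) = 1 + j1 → |·| ≈ 1.4142, ∠ ≈ 45.00°
pole (1 + j20·0.02) = 1 + j0.4 → |·| ≈ 1.077, ∠ ≈ 21.80°
|G| = 20 · 1 / (1.4142 · 1.077) ≈ 13.131
Gain = 20 log₁₀(13.131) ≈ 22.37 dB
∠G = (0.57°) − (45.00° + 21.80°) = -66.23°

At ω = 200 rad/s:
zero (1 + j200·0.0005) = 1 + j0.1 → |·| ≈ 1.005, ∠ ≈ 5.71°
pole (1 + j200·0.05) = 1 + j10 → |·| ≈ 10.05, ∠ ≈ 84.29°
pole (1 + j200·0.02) = 1 + j4 → |·| ≈ 4.1231, ∠ ≈ 75.96°
|G| = 20 · 1.005 / (10.05 · 4.1231) ≈ 0.48507
Gain = 20 log₁₀(0.48507) ≈ -6.28 dB
∠G = (5.71°) − (84.29° + 75.96°) = -154.54°

ω = 20: 22.4 dB, -66.2°; ω = 200: -6.3 dB, -154.5°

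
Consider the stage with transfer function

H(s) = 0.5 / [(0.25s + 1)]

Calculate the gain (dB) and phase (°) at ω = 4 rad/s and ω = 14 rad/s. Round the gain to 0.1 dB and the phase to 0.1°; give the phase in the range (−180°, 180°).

At ω = 4 rad/s:
pole (1 + j4·0.25) = 1 + j1 → |·| ≈ 1.4142, ∠ ≈ 45.00°
|H| = 0.5 · 1 / (1.4142) ≈ 0.35356
Gain = 20 log₁₀(0.35356) ≈ -9.03 dB
∠H = (0°) − (45.00°) = -45.00°

At ω = 14 rad/s:
pole (1 + j14·0.25) = 1 + j3.5 → |·| ≈ 3.6401, ∠ ≈ 74.05°
|H| = 0.5 · 1 / (3.6401) ≈ 0.13736
Gain = 20 log₁₀(0.13736) ≈ -17.24 dB
∠H = (0°) − (74.05°) = -74.05°

ω = 4: -9.0 dB, -45.0°; ω = 14: -17.2 dB, -74.1°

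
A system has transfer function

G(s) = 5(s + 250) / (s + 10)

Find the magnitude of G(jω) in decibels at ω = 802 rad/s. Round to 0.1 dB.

14.4 dB

At s = jω = j802:
zero (s+250): 250 + j802 → |·| = √(250²+802²) = √705704 ≈ 840.06, ∠ = arctan(802/250) ≈ 72.69°
pole (s+10): 10 + j802 → |·| = √(10²+802²) = √643304 ≈ 802.06, ∠ = arctan(802/10) ≈ 89.29°
|G| = 5 · 840.06 / 802.06 ≈ 5.2369
Gain = 20 log₁₀(5.2369) ≈ 14.38 dB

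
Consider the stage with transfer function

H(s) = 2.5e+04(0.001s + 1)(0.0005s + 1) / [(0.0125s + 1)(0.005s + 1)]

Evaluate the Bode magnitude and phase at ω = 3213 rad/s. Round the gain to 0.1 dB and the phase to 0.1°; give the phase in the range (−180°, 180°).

At ω = 3213 rad/s:
zero (1 + j3213·0.001) = 1 + j3.213 → |·| ≈ 3.365, ∠ ≈ 72.71°
zero (1 + j3213·0.0005) = 1 + j1.6065 → |·| ≈ 1.8923, ∠ ≈ 58.10°
pole (1 + j3213·0.0125) = 1 + j40.1625 → |·| ≈ 40.175, ∠ ≈ 88.57°
pole (1 + j3213·0.005) = 1 + j16.065 → |·| ≈ 16.096, ∠ ≈ 86.44°
|H| = 2.5e+04 · 3.365 · 1.8923 / (40.175 · 16.096) ≈ 246.17
Gain = 20 log₁₀(246.17) ≈ 47.82 dB
∠H = (72.71° + 58.10°) − (88.57° + 86.44°) = -44.20°

47.8 dB, -44.2°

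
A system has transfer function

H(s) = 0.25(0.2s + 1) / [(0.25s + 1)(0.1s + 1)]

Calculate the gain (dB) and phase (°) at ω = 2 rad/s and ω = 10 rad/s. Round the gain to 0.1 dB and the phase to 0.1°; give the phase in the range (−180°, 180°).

At ω = 2 rad/s:
zero (1 + j2·0.2) = 1 + j0.4 → |·| ≈ 1.077, ∠ ≈ 21.80°
pole (1 + j2·0.25) = 1 + j0.5 → |·| ≈ 1.118, ∠ ≈ 26.57°
pole (1 + j2·0.1) = 1 + j0.2 → |·| ≈ 1.0198, ∠ ≈ 11.31°
|H| = 0.25 · 1.077 / (1.118 · 1.0198) ≈ 0.23616
Gain = 20 log₁₀(0.23616) ≈ -12.54 dB
∠H = (21.80°) − (26.57° + 11.31°) = -16.08°

At ω = 10 rad/s:
zero (1 + j10·0.2) = 1 + j2 → |·| ≈ 2.2361, ∠ ≈ 63.43°
pole (1 + j10·0.25) = 1 + j2.5 → |·| ≈ 2.6926, ∠ ≈ 68.20°
pole (1 + j10·0.1) = 1 + j1 → |·| ≈ 1.4142, ∠ ≈ 45.00°
|H| = 0.25 · 2.2361 / (2.6926 · 1.4142) ≈ 0.14681
Gain = 20 log₁₀(0.14681) ≈ -16.66 dB
∠H = (63.43°) − (68.20° + 45.00°) = -49.77°

ω = 2: -12.5 dB, -16.1°; ω = 10: -16.7 dB, -49.8°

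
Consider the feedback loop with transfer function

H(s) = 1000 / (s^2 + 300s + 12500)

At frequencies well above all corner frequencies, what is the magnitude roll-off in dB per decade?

-40 dB/decade

Each pole contributes −20 dB/decade at high frequency; each zero contributes +20 dB/decade.
Net: 0 zero(s) − 2 pole(s) → -40 dB/decade.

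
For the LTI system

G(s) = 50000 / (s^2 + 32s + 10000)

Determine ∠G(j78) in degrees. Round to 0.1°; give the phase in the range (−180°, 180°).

-32.5°

At s = jω = j78:
quadratic: (j78)² + 32·j78 + 10000 = 3916 + j2496 → |·| ≈ 4643.8, ∠ ≈ 32.51°
∠G = 0.00° − 32.51° = -32.51°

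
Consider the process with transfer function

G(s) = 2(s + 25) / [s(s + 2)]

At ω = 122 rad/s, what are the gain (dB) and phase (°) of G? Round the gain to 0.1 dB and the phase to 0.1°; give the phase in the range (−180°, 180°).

-35.5 dB, -100.6°

At s = jω = j122:
zero (s+25): 25 + j122 → |·| = √(25²+122²) = √15509 ≈ 124.54, ∠ = arctan(122/25) ≈ 78.42°
pole (s+2): 2 + j122 → |·| = √(2²+122²) = √14888 ≈ 122.02, ∠ = arctan(122/2) ≈ 89.06°
pole at origin: |s| = 122, ∠ = 90.00° (in denominator)
|G| = 2 · 124.54 / 14886 ≈ 0.016733
Gain = 20 log₁₀(0.016733) ≈ -35.53 dB
∠G = 78.42° − 179.06° = -100.64°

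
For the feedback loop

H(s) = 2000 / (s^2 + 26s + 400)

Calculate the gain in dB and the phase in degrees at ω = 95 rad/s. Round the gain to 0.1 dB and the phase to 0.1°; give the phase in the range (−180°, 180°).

-13.0 dB, -164.0°

At s = jω = j95:
quadratic: (j95)² + 26·j95 + 400 = -8625 + j2470 → |·| ≈ 8971.7, ∠ ≈ 164.02°
|H| = 2000 / 8971.7 ≈ 0.22292
Gain = 20 log₁₀(0.22292) ≈ -13.04 dB
∠H = 0.00° − 164.02° = -164.02°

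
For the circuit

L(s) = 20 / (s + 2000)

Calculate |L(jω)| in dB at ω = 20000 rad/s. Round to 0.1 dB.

At s = jω = j20000:
pole (s+2000): 2000 + j20000 → |·| = √(2000²+20000²) = √404000000 ≈ 20100, ∠ = arctan(20000/2000) ≈ 84.29°
|L| = 20 / 20100 ≈ 0.00099502
Gain = 20 log₁₀(0.00099502) ≈ -60.04 dB

-60.0 dB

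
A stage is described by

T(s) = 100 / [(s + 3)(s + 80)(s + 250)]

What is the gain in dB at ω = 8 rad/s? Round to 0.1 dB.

-64.7 dB

At s = jω = j8:
pole (s+3): 3 + j8 → |·| = √(3²+8²) = √73 ≈ 8.544, ∠ = arctan(8/3) ≈ 69.44°
pole (s+80): 80 + j8 → |·| = √(80²+8²) = √6464 ≈ 80.399, ∠ = arctan(8/80) ≈ 5.71°
pole (s+250): 250 + j8 → |·| = √(250²+8²) = √62564 ≈ 250.13, ∠ = arctan(8/250) ≈ 1.83°
|T| = 100 / 1.7182e+05 ≈ 0.000582
Gain = 20 log₁₀(0.000582) ≈ -64.70 dB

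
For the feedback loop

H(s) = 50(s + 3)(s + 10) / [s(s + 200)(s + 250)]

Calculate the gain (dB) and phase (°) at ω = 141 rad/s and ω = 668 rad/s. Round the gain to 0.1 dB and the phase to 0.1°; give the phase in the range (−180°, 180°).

ω = 141: -19.9 dB, 20.1°; ω = 668: -23.5 dB, -53.9°

At s = jω = j141:
zero (s+3): 3 + j141 → |·| = √(3²+141²) = √19890 ≈ 141.03, ∠ = arctan(141/3) ≈ 88.78°
zero (s+10): 10 + j141 → |·| = √(10²+141²) = √19981 ≈ 141.35, ∠ = arctan(141/10) ≈ 85.94°
pole (s+200): 200 + j141 → |·| = √(200²+141²) = √59881 ≈ 244.71, ∠ = arctan(141/200) ≈ 35.18°
pole (s+250): 250 + j141 → |·| = √(250²+141²) = √82381 ≈ 287.02, ∠ = arctan(141/250) ≈ 29.42°
pole at origin: |s| = 141, ∠ = 90.00° (in denominator)
|H| = 50 · 19935 / 9.9034e+06 ≈ 0.10065
Gain = 20 log₁₀(0.10065) ≈ -19.94 dB
∠H = 174.72° − 154.60° = 20.12°

At s = jω = j668:
zero (s+3): 3 + j668 → |·| = √(3²+668²) = √446233 ≈ 668.01, ∠ = arctan(668/3) ≈ 89.74°
zero (s+10): 10 + j668 → |·| = √(10²+668²) = √446324 ≈ 668.07, ∠ = arctan(668/10) ≈ 89.14°
pole (s+200): 200 + j668 → |·| = √(200²+668²) = √486224 ≈ 697.3, ∠ = arctan(668/200) ≈ 73.33°
pole (s+250): 250 + j668 → |·| = √(250²+668²) = √508724 ≈ 713.25, ∠ = arctan(668/250) ≈ 69.48°
pole at origin: |s| = 668, ∠ = 90.00° (in denominator)
|H| = 50 · 4.4628e+05 / 3.3223e+08 ≈ 0.067164
Gain = 20 log₁₀(0.067164) ≈ -23.46 dB
∠H = 178.88° − 232.81° = -53.93°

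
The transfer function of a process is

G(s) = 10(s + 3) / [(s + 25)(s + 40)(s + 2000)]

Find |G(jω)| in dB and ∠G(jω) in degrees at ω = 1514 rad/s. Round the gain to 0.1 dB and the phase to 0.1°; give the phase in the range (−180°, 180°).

-111.6 dB, -124.8°

At s = jω = j1514:
zero (s+3): 3 + j1514 → |·| = √(3²+1514²) = √2292205 ≈ 1514, ∠ = arctan(1514/3) ≈ 89.89°
pole (s+25): 25 + j1514 → |·| = √(25²+1514²) = √2292821 ≈ 1514.2, ∠ = arctan(1514/25) ≈ 89.05°
pole (s+40): 40 + j1514 → |·| = √(40²+1514²) = √2293796 ≈ 1514.5, ∠ = arctan(1514/40) ≈ 88.49°
pole (s+2000): 2000 + j1514 → |·| = √(2000²+1514²) = √6292196 ≈ 2508.4, ∠ = arctan(1514/2000) ≈ 37.13°
|G| = 10 · 1514 / 5.7524e+09 ≈ 2.6319e-06
Gain = 20 log₁₀(2.6319e-06) ≈ -111.59 dB
∠G = 89.89° − 214.67° = -124.78°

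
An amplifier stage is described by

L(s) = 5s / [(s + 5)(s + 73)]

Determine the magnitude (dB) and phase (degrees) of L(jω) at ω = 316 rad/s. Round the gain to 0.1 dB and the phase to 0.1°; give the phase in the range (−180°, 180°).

At s = jω = j316:
zero at origin: s = j316 → |·| = 316, ∠ = 90.00°
pole (s+5): 5 + j316 → |·| = √(5²+316²) = √99881 ≈ 316.04, ∠ = arctan(316/5) ≈ 89.09°
pole (s+73): 73 + j316 → |·| = √(73²+316²) = √105185 ≈ 324.32, ∠ = arctan(316/73) ≈ 76.99°
|L| = 5 · 316 / 1.025e+05 ≈ 0.015415
Gain = 20 log₁₀(0.015415) ≈ -36.24 dB
∠L = 90.00° − 166.08° = -76.08°

-36.2 dB, -76.1°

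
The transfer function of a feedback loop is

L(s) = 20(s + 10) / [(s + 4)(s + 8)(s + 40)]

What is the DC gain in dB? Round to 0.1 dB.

L(0) = 20·10 / (4·8·40) = 0.15625
20 log₁₀(0.15625) ≈ -16.12 dB

-16.1 dB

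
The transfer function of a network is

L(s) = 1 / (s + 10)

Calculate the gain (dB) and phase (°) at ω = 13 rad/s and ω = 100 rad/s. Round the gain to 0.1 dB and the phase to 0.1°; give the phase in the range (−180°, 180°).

ω = 13: -24.3 dB, -52.4°; ω = 100: -40.0 dB, -84.3°

Substitute s = j13:
Numerator: 1 = 1 + j0
Denominator: (j13) + 10 = 10 + j13
|N| = √(1² + 0²) ≈ 1, ∠N ≈ 0.00°
|D| = √(10² + 13²) ≈ 16.401, ∠D ≈ 52.43°
|L| = 1 / 16.401 ≈ 0.060972
Gain = 20 log₁₀(0.060972) ≈ -24.30 dB
∠L = 0.00° − 52.43° = -52.43°

Substitute s = j100:
Numerator: 1 = 1 + j0
Denominator: (j100) + 10 = 10 + j100
|N| = √(1² + 0²) ≈ 1, ∠N ≈ 0.00°
|D| = √(10² + 100²) ≈ 100.5, ∠D ≈ 84.29°
|L| = 1 / 100.5 ≈ 0.0099502
Gain = 20 log₁₀(0.0099502) ≈ -40.04 dB
∠L = 0.00° − 84.29° = -84.29°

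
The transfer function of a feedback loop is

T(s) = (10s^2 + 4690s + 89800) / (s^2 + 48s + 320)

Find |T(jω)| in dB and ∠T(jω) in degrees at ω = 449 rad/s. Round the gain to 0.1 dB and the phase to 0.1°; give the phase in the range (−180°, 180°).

23.0 dB, -41.4°

Substitute s = j449:
Numerator: 10(j449)^2 + 4690(j449) + 89800 = -1926210 + j2105810
Denominator: (j449)^2 + 48(j449) + 320 = -201281 + j21552
|N| = √(1926210² + 2105810²) ≈ 2.8539e+06, ∠N ≈ 132.45°
|D| = √(201281² + 21552²) ≈ 2.0243e+05, ∠D ≈ 173.89°
|T| = 2.8539e+06 / 2.0243e+05 ≈ 14.098
Gain = 20 log₁₀(14.098) ≈ 22.98 dB
∠T = 132.45° − 173.89° = -41.44°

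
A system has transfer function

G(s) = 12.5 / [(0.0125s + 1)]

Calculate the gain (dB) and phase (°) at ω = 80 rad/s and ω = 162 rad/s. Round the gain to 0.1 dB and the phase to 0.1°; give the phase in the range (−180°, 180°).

At ω = 80 rad/s:
pole (1 + j80·0.0125) = 1 + j1 → |·| ≈ 1.4142, ∠ ≈ 45.00°
|G| = 12.5 · 1 / (1.4142) ≈ 8.8389
Gain = 20 log₁₀(8.8389) ≈ 18.93 dB
∠G = (0°) − (45.00°) = -45.00°

At ω = 162 rad/s:
pole (1 + j162·0.0125) = 1 + j2.025 → |·| ≈ 2.2585, ∠ ≈ 63.72°
|G| = 12.5 · 1 / (2.2585) ≈ 5.5346
Gain = 20 log₁₀(5.5346) ≈ 14.86 dB
∠G = (0°) − (63.72°) = -63.72°

ω = 80: 18.9 dB, -45.0°; ω = 162: 14.9 dB, -63.7°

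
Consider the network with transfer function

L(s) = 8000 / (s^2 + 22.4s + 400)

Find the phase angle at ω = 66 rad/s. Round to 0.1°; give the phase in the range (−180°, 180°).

-159.5°

At s = jω = j66:
quadratic: (j66)² + 22.4·j66 + 400 = -3956 + j1478.4 → |·| ≈ 4223.2, ∠ ≈ 159.51°
∠L = 0.00° − 159.51° = -159.51°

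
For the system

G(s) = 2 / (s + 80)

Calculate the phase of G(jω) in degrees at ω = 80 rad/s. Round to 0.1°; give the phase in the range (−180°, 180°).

-45.0°

At s = jω = j80:
pole (s+80): 80 + j80 → |·| = √(80²+80²) = √12800 ≈ 113.14, ∠ = arctan(80/80) ≈ 45.00°
∠G = 0.00° − 45.00° = -45.00°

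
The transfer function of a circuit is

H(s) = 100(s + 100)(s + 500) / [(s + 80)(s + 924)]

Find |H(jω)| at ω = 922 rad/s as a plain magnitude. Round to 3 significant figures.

80.5

At s = jω = j922:
zero (s+100): 100 + j922 → |·| = √(100²+922²) = √860084 ≈ 927.41, ∠ = arctan(922/100) ≈ 83.81°
zero (s+500): 500 + j922 → |·| = √(500²+922²) = √1100084 ≈ 1048.8, ∠ = arctan(922/500) ≈ 61.53°
pole (s+80): 80 + j922 → |·| = √(80²+922²) = √856484 ≈ 925.46, ∠ = arctan(922/80) ≈ 85.04°
pole (s+924): 924 + j922 → |·| = √(924²+922²) = √1703860 ≈ 1305.3, ∠ = arctan(922/924) ≈ 44.94°
|H| = 100 · 9.7267e+05 / 1.208e+06 ≈ 80.519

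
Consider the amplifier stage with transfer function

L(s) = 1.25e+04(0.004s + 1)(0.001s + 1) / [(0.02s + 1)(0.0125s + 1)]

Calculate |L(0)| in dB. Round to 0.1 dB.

L(0) = 1.25e+04 · 1 / 1 = 12500
20 log₁₀(12500) ≈ 81.94 dB

81.9 dB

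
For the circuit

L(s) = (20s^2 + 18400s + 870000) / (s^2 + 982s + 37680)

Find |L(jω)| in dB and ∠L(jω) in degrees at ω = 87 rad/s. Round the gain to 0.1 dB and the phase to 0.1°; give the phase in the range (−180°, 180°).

25.7 dB, -4.8°

Substitute s = j87:
Numerator: 20(j87)^2 + 18400(j87) + 870000 = 718620 + j1600800
Denominator: (j87)^2 + 982(j87) + 37680 = 30111 + j85434
|N| = √(718620² + 1600800²) ≈ 1.7547e+06, ∠N ≈ 65.82°
|D| = √(30111² + 85434²) ≈ 90585, ∠D ≈ 70.59°
|L| = 1.7547e+06 / 90585 ≈ 19.371
Gain = 20 log₁₀(19.371) ≈ 25.74 dB
∠L = 65.82° − 70.59° = -4.77°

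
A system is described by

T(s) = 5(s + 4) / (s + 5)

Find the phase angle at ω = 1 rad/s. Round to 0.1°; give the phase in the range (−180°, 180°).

2.7°

At s = jω = j1:
zero (s+4): 4 + j1 → |·| = √(4²+1²) = √17 ≈ 4.1231, ∠ = arctan(1/4) ≈ 14.04°
pole (s+5): 5 + j1 → |·| = √(5²+1²) = √26 ≈ 5.099, ∠ = arctan(1/5) ≈ 11.31°
∠T = 14.04° − 11.31° = 2.73°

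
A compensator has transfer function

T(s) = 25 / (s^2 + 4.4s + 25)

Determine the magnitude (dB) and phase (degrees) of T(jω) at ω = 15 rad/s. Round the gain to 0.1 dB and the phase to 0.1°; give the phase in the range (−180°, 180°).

-18.5 dB, -161.7°

At s = jω = j15:
quadratic: (j15)² + 4.4·j15 + 25 = -200 + j66 → |·| ≈ 210.61, ∠ ≈ 161.74°
|T| = 25 / 210.61 ≈ 0.1187
Gain = 20 log₁₀(0.1187) ≈ -18.51 dB
∠T = 0.00° − 161.74° = -161.74°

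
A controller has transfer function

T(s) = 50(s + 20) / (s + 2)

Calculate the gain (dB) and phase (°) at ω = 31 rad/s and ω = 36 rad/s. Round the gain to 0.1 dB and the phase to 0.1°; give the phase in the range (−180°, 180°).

At s = jω = j31:
zero (s+20): 20 + j31 → |·| = √(20²+31²) = √1361 ≈ 36.892, ∠ = arctan(31/20) ≈ 57.17°
pole (s+2): 2 + j31 → |·| = √(2²+31²) = √965 ≈ 31.064, ∠ = arctan(31/2) ≈ 86.31°
|T| = 50 · 36.892 / 31.064 ≈ 59.381
Gain = 20 log₁₀(59.381) ≈ 35.47 dB
∠T = 57.17° − 86.31° = -29.14°

At s = jω = j36:
zero (s+20): 20 + j36 → |·| = √(20²+36²) = √1696 ≈ 41.183, ∠ = arctan(36/20) ≈ 60.95°
pole (s+2): 2 + j36 → |·| = √(2²+36²) = √1300 ≈ 36.056, ∠ = arctan(36/2) ≈ 86.82°
|T| = 50 · 41.183 / 36.056 ≈ 57.11
Gain = 20 log₁₀(57.11) ≈ 35.13 dB
∠T = 60.95° − 86.82° = -25.87°

ω = 31: 35.5 dB, -29.1°; ω = 36: 35.1 dB, -25.9°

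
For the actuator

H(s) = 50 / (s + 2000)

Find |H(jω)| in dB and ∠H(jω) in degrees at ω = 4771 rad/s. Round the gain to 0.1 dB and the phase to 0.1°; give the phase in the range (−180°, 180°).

-40.3 dB, -67.3°

At s = jω = j4771:
pole (s+2000): 2000 + j4771 → |·| = √(2000²+4771²) = √26762441 ≈ 5173.2, ∠ = arctan(4771/2000) ≈ 67.26°
|H| = 50 / 5173.2 ≈ 0.0096652
Gain = 20 log₁₀(0.0096652) ≈ -40.30 dB
∠H = 0.00° − 67.26° = -67.26°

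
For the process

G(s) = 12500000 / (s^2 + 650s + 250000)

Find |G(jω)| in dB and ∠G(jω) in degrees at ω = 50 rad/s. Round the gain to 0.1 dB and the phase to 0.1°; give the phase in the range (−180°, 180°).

34.0 dB, -7.5°

At s = jω = j50:
quadratic: (j50)² + 650·j50 + 250000 = 247500 + j32500 → |·| ≈ 2.4962e+05, ∠ ≈ 7.48°
|G| = 12500000 / 2.4962e+05 ≈ 50.076
Gain = 20 log₁₀(50.076) ≈ 33.99 dB
∠G = 0.00° − 7.48° = -7.48°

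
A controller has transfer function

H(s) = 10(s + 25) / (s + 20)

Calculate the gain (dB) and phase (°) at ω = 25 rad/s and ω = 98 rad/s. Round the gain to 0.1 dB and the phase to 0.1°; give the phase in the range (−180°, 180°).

ω = 25: 20.9 dB, -6.3°; ω = 98: 20.1 dB, -2.8°

At s = jω = j25:
zero (s+25): 25 + j25 → |·| = √(25²+25²) = √1250 ≈ 35.355, ∠ = arctan(25/25) ≈ 45.00°
pole (s+20): 20 + j25 → |·| = √(20²+25²) = √1025 ≈ 32.016, ∠ = arctan(25/20) ≈ 51.34°
|H| = 10 · 35.355 / 32.016 ≈ 11.043
Gain = 20 log₁₀(11.043) ≈ 20.86 dB
∠H = 45.00° − 51.34° = -6.34°

At s = jω = j98:
zero (s+25): 25 + j98 → |·| = √(25²+98²) = √10229 ≈ 101.14, ∠ = arctan(98/25) ≈ 75.69°
pole (s+20): 20 + j98 → |·| = √(20²+98²) = √10004 ≈ 100.02, ∠ = arctan(98/20) ≈ 78.47°
|H| = 10 · 101.14 / 100.02 ≈ 10.112
Gain = 20 log₁₀(10.112) ≈ 20.10 dB
∠H = 75.69° − 78.47° = -2.78°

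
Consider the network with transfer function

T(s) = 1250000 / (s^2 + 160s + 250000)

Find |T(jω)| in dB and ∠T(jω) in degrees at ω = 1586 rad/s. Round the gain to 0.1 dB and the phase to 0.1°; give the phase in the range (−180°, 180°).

-5.2 dB, -173.6°

At s = jω = j1586:
quadratic: (j1586)² + 160·j1586 + 250000 = -2265396 + j253760 → |·| ≈ 2.2796e+06, ∠ ≈ 173.61°
|T| = 1250000 / 2.2796e+06 ≈ 0.54834
Gain = 20 log₁₀(0.54834) ≈ -5.22 dB
∠T = 0.00° − 173.61° = -173.61°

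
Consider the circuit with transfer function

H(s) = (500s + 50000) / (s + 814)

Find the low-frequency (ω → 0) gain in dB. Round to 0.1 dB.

H(0) = 50000 / 814 ≈ 61.425
20 log₁₀(61.425) ≈ 35.77 dB

35.8 dB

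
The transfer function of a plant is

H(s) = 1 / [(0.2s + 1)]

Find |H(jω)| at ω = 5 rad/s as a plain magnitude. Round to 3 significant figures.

At ω = 5 rad/s:
pole (1 + j5·0.2) = 1 + j1 → |·| ≈ 1.4142, ∠ ≈ 45.00°
|H| = 1 · 1 / (1.4142) ≈ 0.70711

0.707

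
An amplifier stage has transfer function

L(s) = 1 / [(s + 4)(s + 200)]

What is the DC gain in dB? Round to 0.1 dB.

-58.1 dB

L(0) = 1 / (4·200) = 0.00125
20 log₁₀(0.00125) ≈ -58.06 dB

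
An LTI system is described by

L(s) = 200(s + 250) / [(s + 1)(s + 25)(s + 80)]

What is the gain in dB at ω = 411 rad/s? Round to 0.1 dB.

At s = jω = j411:
zero (s+250): 250 + j411 → |·| = √(250²+411²) = √231421 ≈ 481.06, ∠ = arctan(411/250) ≈ 58.69°
pole (s+1): 1 + j411 → |·| = √(1²+411²) = √168922 ≈ 411, ∠ = arctan(411/1) ≈ 89.86°
pole (s+25): 25 + j411 → |·| = √(25²+411²) = √169546 ≈ 411.76, ∠ = arctan(411/25) ≈ 86.52°
pole (s+80): 80 + j411 → |·| = √(80²+411²) = √175321 ≈ 418.71, ∠ = arctan(411/80) ≈ 78.99°
|L| = 200 · 481.06 / 7.086e+07 ≈ 0.0013578
Gain = 20 log₁₀(0.0013578) ≈ -57.34 dB

-57.3 dB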